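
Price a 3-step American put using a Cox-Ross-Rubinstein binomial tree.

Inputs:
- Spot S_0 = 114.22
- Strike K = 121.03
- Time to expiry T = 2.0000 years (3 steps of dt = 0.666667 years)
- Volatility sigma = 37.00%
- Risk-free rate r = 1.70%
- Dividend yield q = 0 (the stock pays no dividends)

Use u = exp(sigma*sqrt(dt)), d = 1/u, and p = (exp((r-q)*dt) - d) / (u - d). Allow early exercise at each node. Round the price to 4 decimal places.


Answer: Price = V(0,0) = 27.4497

Derivation:
dt = T/N = 0.666667
u = exp(sigma*sqrt(dt)) = 1.352702; d = 1/u = 0.739261
p = (exp((r-q)*dt) - d) / (u - d) = 0.443623
Discount per step: exp(-r*dt) = 0.988731
Stock lattice S(k, i) with i counting down-moves:
  k=0: S(0,0) = 114.2200
  k=1: S(1,0) = 154.5056; S(1,1) = 84.4384
  k=2: S(2,0) = 208.9999; S(2,1) = 114.2200; S(2,2) = 62.4221
  k=3: S(3,0) = 282.7145; S(3,1) = 154.5056; S(3,2) = 84.4384; S(3,3) = 46.1462
Terminal payoffs V(N, i) = max(K - S_T, 0):
  V(3,0) = 0.000000; V(3,1) = 0.000000; V(3,2) = 36.591566; V(3,3) = 74.883773
Backward induction: V(k, i) = exp(-r*dt) * [p * V(k+1, i) + (1-p) * V(k+1, i+1)]; then take max(V_cont, immediate exercise) for American.
  V(2,0) = exp(-r*dt) * [p*0.000000 + (1-p)*0.000000] = 0.000000; exercise = 0.000000; V(2,0) = max -> 0.000000
  V(2,1) = exp(-r*dt) * [p*0.000000 + (1-p)*36.591566] = 20.129261; exercise = 6.810000; V(2,1) = max -> 20.129261
  V(2,2) = exp(-r*dt) * [p*36.591566 + (1-p)*74.883773] = 57.243997; exercise = 58.607927; V(2,2) = max -> 58.607927
  V(1,0) = exp(-r*dt) * [p*0.000000 + (1-p)*20.129261] = 11.073239; exercise = 0.000000; V(1,0) = max -> 11.073239
  V(1,1) = exp(-r*dt) * [p*20.129261 + (1-p)*58.607927] = 41.069785; exercise = 36.591566; V(1,1) = max -> 41.069785
  V(0,0) = exp(-r*dt) * [p*11.073239 + (1-p)*41.069785] = 27.449748; exercise = 6.810000; V(0,0) = max -> 27.449748


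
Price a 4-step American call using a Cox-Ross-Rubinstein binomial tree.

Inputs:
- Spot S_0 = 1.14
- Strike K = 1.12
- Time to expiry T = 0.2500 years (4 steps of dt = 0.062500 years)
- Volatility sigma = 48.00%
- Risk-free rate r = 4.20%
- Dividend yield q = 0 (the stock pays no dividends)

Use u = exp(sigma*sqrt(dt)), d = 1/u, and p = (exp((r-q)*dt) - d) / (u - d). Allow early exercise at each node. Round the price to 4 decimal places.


dt = T/N = 0.062500
u = exp(sigma*sqrt(dt)) = 1.127497; d = 1/u = 0.886920
p = (exp((r-q)*dt) - d) / (u - d) = 0.480962
Discount per step: exp(-r*dt) = 0.997378
Stock lattice S(k, i) with i counting down-moves:
  k=0: S(0,0) = 1.1400
  k=1: S(1,0) = 1.2853; S(1,1) = 1.0111
  k=2: S(2,0) = 1.4492; S(2,1) = 1.1400; S(2,2) = 0.8968
  k=3: S(3,0) = 1.6340; S(3,1) = 1.2853; S(3,2) = 1.0111; S(3,3) = 0.7954
  k=4: S(4,0) = 1.8423; S(4,1) = 1.4492; S(4,2) = 1.1400; S(4,3) = 0.8968; S(4,4) = 0.7054
Terminal payoffs V(N, i) = max(S_T - K, 0):
  V(4,0) = 0.722325; V(4,1) = 0.329224; V(4,2) = 0.020000; V(4,3) = 0.000000; V(4,4) = 0.000000
Backward induction: V(k, i) = exp(-r*dt) * [p * V(k+1, i) + (1-p) * V(k+1, i+1)]; then take max(V_cont, immediate exercise) for American.
  V(3,0) = exp(-r*dt) * [p*0.722325 + (1-p)*0.329224] = 0.516932; exercise = 0.513996; V(3,0) = max -> 0.516932
  V(3,1) = exp(-r*dt) * [p*0.329224 + (1-p)*0.020000] = 0.168283; exercise = 0.165346; V(3,1) = max -> 0.168283
  V(3,2) = exp(-r*dt) * [p*0.020000 + (1-p)*0.000000] = 0.009594; exercise = 0.000000; V(3,2) = max -> 0.009594
  V(3,3) = exp(-r*dt) * [p*0.000000 + (1-p)*0.000000] = 0.000000; exercise = 0.000000; V(3,3) = max -> 0.000000
  V(2,0) = exp(-r*dt) * [p*0.516932 + (1-p)*0.168283] = 0.335089; exercise = 0.329224; V(2,0) = max -> 0.335089
  V(2,1) = exp(-r*dt) * [p*0.168283 + (1-p)*0.009594] = 0.085692; exercise = 0.020000; V(2,1) = max -> 0.085692
  V(2,2) = exp(-r*dt) * [p*0.009594 + (1-p)*0.000000] = 0.004602; exercise = 0.000000; V(2,2) = max -> 0.004602
  V(1,0) = exp(-r*dt) * [p*0.335089 + (1-p)*0.085692] = 0.205103; exercise = 0.165346; V(1,0) = max -> 0.205103
  V(1,1) = exp(-r*dt) * [p*0.085692 + (1-p)*0.004602] = 0.043489; exercise = 0.000000; V(1,1) = max -> 0.043489
  V(0,0) = exp(-r*dt) * [p*0.205103 + (1-p)*0.043489] = 0.120901; exercise = 0.020000; V(0,0) = max -> 0.120901

Answer: Price = V(0,0) = 0.1209


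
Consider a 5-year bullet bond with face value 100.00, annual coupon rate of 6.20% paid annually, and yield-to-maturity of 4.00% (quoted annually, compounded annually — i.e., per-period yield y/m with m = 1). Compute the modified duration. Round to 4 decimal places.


Answer: Modified duration = 4.3053

Derivation:
Coupon per period c = face * coupon_rate / m = 6.200000
Periods per year m = 1; per-period yield y/m = 0.040000
Number of cashflows N = 5
Cashflows (t years, CF_t, discount factor 1/(1+y/m)^(m*t), PV):
  t = 1.0000: CF_t = 6.200000, DF = 0.961538, PV = 5.961538
  t = 2.0000: CF_t = 6.200000, DF = 0.924556, PV = 5.732249
  t = 3.0000: CF_t = 6.200000, DF = 0.888996, PV = 5.511777
  t = 4.0000: CF_t = 6.200000, DF = 0.854804, PV = 5.299786
  t = 5.0000: CF_t = 106.200000, DF = 0.821927, PV = 87.288659
Price P = sum_t PV_t = 109.794009
First compute Macaulay numerator sum_t t * PV_t:
  t * PV_t at t = 1.0000: 5.961538
  t * PV_t at t = 2.0000: 11.464497
  t * PV_t at t = 3.0000: 16.535332
  t * PV_t at t = 4.0000: 21.199144
  t * PV_t at t = 5.0000: 436.443294
Macaulay duration D = 491.603805 / 109.794009 = 4.477510
Modified duration = D / (1 + y/m) = 4.477510 / (1 + 0.040000) = 4.305298


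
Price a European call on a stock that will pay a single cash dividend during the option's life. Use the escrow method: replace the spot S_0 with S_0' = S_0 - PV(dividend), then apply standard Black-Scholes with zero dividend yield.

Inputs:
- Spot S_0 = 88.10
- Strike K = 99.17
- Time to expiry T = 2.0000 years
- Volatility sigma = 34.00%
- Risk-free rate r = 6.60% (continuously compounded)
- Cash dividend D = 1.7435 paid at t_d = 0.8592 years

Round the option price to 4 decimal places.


Answer: Price = 16.2424

Derivation:
PV(D) = D * exp(-r * t_d) = 1.7435 * 0.94487069 = 1.64738204
S_0' = S_0 - PV(D) = 88.1000 - 1.64738204 = 86.45261796
d1 = (ln(S_0'/K) + (r + sigma^2/2)*T) / (sigma*sqrt(T)) = 0.22952051
d2 = d1 - sigma*sqrt(T) = -0.25131210
exp(-rT) = 0.87634100
N(d1) = 0.59076781; N(d2) = 0.40078641
C = S_0' * N(d1) - K * exp(-rT) * N(d2) = 86.45261796 * 0.59076781 - 99.1700 * 0.87634100 * 0.40078641 = 16.2424


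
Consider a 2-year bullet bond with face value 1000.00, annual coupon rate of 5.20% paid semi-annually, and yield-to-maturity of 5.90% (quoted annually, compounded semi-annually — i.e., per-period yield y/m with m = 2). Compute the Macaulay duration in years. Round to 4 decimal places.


Answer: Macaulay duration = 1.9247 years

Derivation:
Coupon per period c = face * coupon_rate / m = 26.000000
Periods per year m = 2; per-period yield y/m = 0.029500
Number of cashflows N = 4
Cashflows (t years, CF_t, discount factor 1/(1+y/m)^(m*t), PV):
  t = 0.5000: CF_t = 26.000000, DF = 0.971345, PV = 25.254978
  t = 1.0000: CF_t = 26.000000, DF = 0.943512, PV = 24.531305
  t = 1.5000: CF_t = 26.000000, DF = 0.916476, PV = 23.828368
  t = 2.0000: CF_t = 1026.000000, DF = 0.890214, PV = 913.359935
Price P = sum_t PV_t = 986.974585
Macaulay numerator sum_t t * PV_t:
  t * PV_t at t = 0.5000: 12.627489
  t * PV_t at t = 1.0000: 24.531305
  t * PV_t at t = 1.5000: 35.742552
  t * PV_t at t = 2.0000: 1826.719869
Macaulay duration D = (sum_t t * PV_t) / P = 1899.621215 / 986.974585 = 1.924691


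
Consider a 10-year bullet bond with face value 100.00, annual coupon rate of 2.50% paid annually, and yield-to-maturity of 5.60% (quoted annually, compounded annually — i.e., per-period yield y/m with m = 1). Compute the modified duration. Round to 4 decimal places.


Answer: Modified duration = 8.3248

Derivation:
Coupon per period c = face * coupon_rate / m = 2.500000
Periods per year m = 1; per-period yield y/m = 0.056000
Number of cashflows N = 10
Cashflows (t years, CF_t, discount factor 1/(1+y/m)^(m*t), PV):
  t = 1.0000: CF_t = 2.500000, DF = 0.946970, PV = 2.367424
  t = 2.0000: CF_t = 2.500000, DF = 0.896752, PV = 2.241879
  t = 3.0000: CF_t = 2.500000, DF = 0.849197, PV = 2.122991
  t = 4.0000: CF_t = 2.500000, DF = 0.804163, PV = 2.010409
  t = 5.0000: CF_t = 2.500000, DF = 0.761518, PV = 1.903796
  t = 6.0000: CF_t = 2.500000, DF = 0.721135, PV = 1.802837
  t = 7.0000: CF_t = 2.500000, DF = 0.682893, PV = 1.707232
  t = 8.0000: CF_t = 2.500000, DF = 0.646679, PV = 1.616697
  t = 9.0000: CF_t = 2.500000, DF = 0.612385, PV = 1.530963
  t = 10.0000: CF_t = 102.500000, DF = 0.579910, PV = 59.440805
Price P = sum_t PV_t = 76.745034
First compute Macaulay numerator sum_t t * PV_t:
  t * PV_t at t = 1.0000: 2.367424
  t * PV_t at t = 2.0000: 4.483758
  t * PV_t at t = 3.0000: 6.368974
  t * PV_t at t = 4.0000: 8.041634
  t * PV_t at t = 5.0000: 9.518980
  t * PV_t at t = 6.0000: 10.817023
  t * PV_t at t = 7.0000: 11.950625
  t * PV_t at t = 8.0000: 12.933577
  t * PV_t at t = 9.0000: 13.778669
  t * PV_t at t = 10.0000: 594.408051
Macaulay duration D = 674.668716 / 76.745034 = 8.791041
Modified duration = D / (1 + y/m) = 8.791041 / (1 + 0.056000) = 8.324849


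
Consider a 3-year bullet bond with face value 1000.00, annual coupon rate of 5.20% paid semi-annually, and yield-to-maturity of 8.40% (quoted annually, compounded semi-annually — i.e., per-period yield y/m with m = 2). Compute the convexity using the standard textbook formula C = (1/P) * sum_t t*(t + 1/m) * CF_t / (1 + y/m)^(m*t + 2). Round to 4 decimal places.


Answer: Convexity = 8.8445

Derivation:
Coupon per period c = face * coupon_rate / m = 26.000000
Periods per year m = 2; per-period yield y/m = 0.042000
Number of cashflows N = 6
Cashflows (t years, CF_t, discount factor 1/(1+y/m)^(m*t), PV):
  t = 0.5000: CF_t = 26.000000, DF = 0.959693, PV = 24.952015
  t = 1.0000: CF_t = 26.000000, DF = 0.921010, PV = 23.946272
  t = 1.5000: CF_t = 26.000000, DF = 0.883887, PV = 22.981067
  t = 2.0000: CF_t = 26.000000, DF = 0.848260, PV = 22.054767
  t = 2.5000: CF_t = 26.000000, DF = 0.814069, PV = 21.165803
  t = 3.0000: CF_t = 1026.000000, DF = 0.781257, PV = 801.569248
Price P = sum_t PV_t = 916.669172
Convexity numerator sum_t t*(t + 1/m) * CF_t / (1+y/m)^(m*t + 2):
  t = 0.5000: term = 11.490534
  t = 1.0000: term = 33.082150
  t = 1.5000: term = 63.497410
  t = 2.0000: term = 101.563355
  t = 2.5000: term = 146.204446
  t = 3.0000: term = 7751.663436
Convexity = (1/P) * sum = 8107.501330 / 916.669172 = 8.844523


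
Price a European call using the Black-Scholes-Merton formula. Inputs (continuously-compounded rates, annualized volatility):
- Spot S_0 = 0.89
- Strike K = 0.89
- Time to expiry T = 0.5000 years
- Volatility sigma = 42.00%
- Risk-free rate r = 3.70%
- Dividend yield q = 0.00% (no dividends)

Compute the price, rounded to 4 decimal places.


Answer: Price = 0.1125

Derivation:
d1 = (ln(S/K) + (r - q + 0.5*sigma^2) * T) / (sigma * sqrt(T)) = 0.21078516
d2 = d1 - sigma * sqrt(T) = -0.08619968
exp(-rT) = 0.98167007; exp(-qT) = 1.00000000
C = S_0 * exp(-qT) * N(d1) - K * exp(-rT) * N(d2)
N(d1) = 0.58347254; N(d2) = 0.46565384
C = 0.8900 * 1.00000000 * 0.58347254 - 0.8900 * 0.98167007 * 0.46565384 = 0.1125


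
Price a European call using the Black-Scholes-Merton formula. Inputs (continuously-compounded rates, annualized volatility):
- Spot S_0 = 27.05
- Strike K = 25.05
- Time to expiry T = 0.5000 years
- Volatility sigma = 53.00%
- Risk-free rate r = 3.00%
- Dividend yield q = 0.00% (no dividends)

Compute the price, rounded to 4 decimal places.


d1 = (ln(S/K) + (r - q + 0.5*sigma^2) * T) / (sigma * sqrt(T)) = 0.43237092
d2 = d1 - sigma * sqrt(T) = 0.05760433
exp(-rT) = 0.98511194; exp(-qT) = 1.00000000
C = S_0 * exp(-qT) * N(d1) - K * exp(-rT) * N(d2)
N(d1) = 0.66726408; N(d2) = 0.52296810
C = 27.0500 * 1.00000000 * 0.66726408 - 25.0500 * 0.98511194 * 0.52296810 = 5.1442

Answer: Price = 5.1442


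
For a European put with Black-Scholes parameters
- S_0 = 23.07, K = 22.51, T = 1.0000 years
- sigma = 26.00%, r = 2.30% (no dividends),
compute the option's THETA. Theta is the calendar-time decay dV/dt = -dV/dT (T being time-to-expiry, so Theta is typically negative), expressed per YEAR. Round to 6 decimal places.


Answer: Theta = -0.896990

Derivation:
d1 = 0.3129746818; d2 = 0.0529746818
phi(d1) = 0.3798742094; exp(-qT) = 1.0000000000; exp(-rT) = 0.9772624838
Theta = -S*exp(-qT)*phi(d1)*sigma/(2*sqrt(T)) + r*K*exp(-rT)*N(-d2) - q*S*exp(-qT)*N(-d1)
N(-d1) = 0.3771499488; N(-d2) = 0.4788760402; sqrt(T) = 1.0000000000
Term 1 = -23.0700 * 1.0000000000 * 0.3798742094 * 0.2600 / (2 * 1.0000000000) = -1.1392807414
Term 2 = 0.0230 * 22.5100 * 0.9772624838 * 0.4788760402 = 0.2422912142
Term 3 = 0 (no dividend yield, q = 0)
Theta = -1.1392807414 + (0.2422912142) + (0.0000000000) = -0.896990


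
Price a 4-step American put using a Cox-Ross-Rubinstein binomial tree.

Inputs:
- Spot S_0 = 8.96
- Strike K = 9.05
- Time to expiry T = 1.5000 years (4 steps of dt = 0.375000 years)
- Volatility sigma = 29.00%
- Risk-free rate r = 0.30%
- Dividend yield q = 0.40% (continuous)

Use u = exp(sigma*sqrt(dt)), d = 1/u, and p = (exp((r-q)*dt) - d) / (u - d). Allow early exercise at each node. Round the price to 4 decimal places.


Answer: Price = V(0,0) = 1.2555

Derivation:
dt = T/N = 0.375000
u = exp(sigma*sqrt(dt)) = 1.194333; d = 1/u = 0.837287
p = (exp((r-q)*dt) - d) / (u - d) = 0.454669
Discount per step: exp(-r*dt) = 0.998876
Stock lattice S(k, i) with i counting down-moves:
  k=0: S(0,0) = 8.9600
  k=1: S(1,0) = 10.7012; S(1,1) = 7.5021
  k=2: S(2,0) = 12.7808; S(2,1) = 8.9600; S(2,2) = 6.2814
  k=3: S(3,0) = 15.2646; S(3,1) = 10.7012; S(3,2) = 7.5021; S(3,3) = 5.2593
  k=4: S(4,0) = 18.2310; S(4,1) = 12.7808; S(4,2) = 8.9600; S(4,3) = 6.2814; S(4,4) = 4.4036
Terminal payoffs V(N, i) = max(K - S_T, 0):
  V(4,0) = 0.000000; V(4,1) = 0.000000; V(4,2) = 0.090000; V(4,3) = 2.768592; V(4,4) = 4.646418
Backward induction: V(k, i) = exp(-r*dt) * [p * V(k+1, i) + (1-p) * V(k+1, i+1)]; then take max(V_cont, immediate exercise) for American.
  V(3,0) = exp(-r*dt) * [p*0.000000 + (1-p)*0.000000] = 0.000000; exercise = 0.000000; V(3,0) = max -> 0.000000
  V(3,1) = exp(-r*dt) * [p*0.000000 + (1-p)*0.090000] = 0.049025; exercise = 0.000000; V(3,1) = max -> 0.049025
  V(3,2) = exp(-r*dt) * [p*0.090000 + (1-p)*2.768592] = 1.548975; exercise = 1.547906; V(3,2) = max -> 1.548975
  V(3,3) = exp(-r*dt) * [p*2.768592 + (1-p)*4.646418] = 3.788364; exercise = 3.790657; V(3,3) = max -> 3.790657
  V(2,0) = exp(-r*dt) * [p*0.000000 + (1-p)*0.049025] = 0.026705; exercise = 0.000000; V(2,0) = max -> 0.026705
  V(2,1) = exp(-r*dt) * [p*0.049025 + (1-p)*1.548975] = 0.866019; exercise = 0.090000; V(2,1) = max -> 0.866019
  V(2,2) = exp(-r*dt) * [p*1.548975 + (1-p)*3.790657] = 2.768317; exercise = 2.768592; V(2,2) = max -> 2.768592
  V(1,0) = exp(-r*dt) * [p*0.026705 + (1-p)*0.866019] = 0.483864; exercise = 0.000000; V(1,0) = max -> 0.483864
  V(1,1) = exp(-r*dt) * [p*0.866019 + (1-p)*2.768592] = 1.901410; exercise = 1.547906; V(1,1) = max -> 1.901410
  V(0,0) = exp(-r*dt) * [p*0.483864 + (1-p)*1.901410] = 1.255482; exercise = 0.090000; V(0,0) = max -> 1.255482


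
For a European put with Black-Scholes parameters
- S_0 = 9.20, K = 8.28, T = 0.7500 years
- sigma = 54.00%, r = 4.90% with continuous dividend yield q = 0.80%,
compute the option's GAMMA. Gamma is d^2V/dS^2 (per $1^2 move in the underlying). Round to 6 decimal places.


Answer: Gamma = 0.080310

Derivation:
d1 = 0.5248766474; d2 = 0.0572229293
phi(d1) = 0.3476057719; exp(-qT) = 0.9940179641; exp(-rT) = 0.9639170845
Gamma = exp(-qT) * phi(d1) / (S * sigma * sqrt(T)) = 0.9940179641 * 0.3476057719 / (9.2000 * 0.5400 * 0.8660254038) = 0.080310


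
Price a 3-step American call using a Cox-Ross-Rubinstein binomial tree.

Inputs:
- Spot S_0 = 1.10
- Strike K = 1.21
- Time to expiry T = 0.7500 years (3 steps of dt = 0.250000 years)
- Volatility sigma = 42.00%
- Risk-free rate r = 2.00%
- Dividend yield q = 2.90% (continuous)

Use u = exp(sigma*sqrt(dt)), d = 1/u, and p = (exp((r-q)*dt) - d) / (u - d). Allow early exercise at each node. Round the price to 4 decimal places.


Answer: Price = V(0,0) = 0.1215

Derivation:
dt = T/N = 0.250000
u = exp(sigma*sqrt(dt)) = 1.233678; d = 1/u = 0.810584
p = (exp((r-q)*dt) - d) / (u - d) = 0.442380
Discount per step: exp(-r*dt) = 0.995012
Stock lattice S(k, i) with i counting down-moves:
  k=0: S(0,0) = 1.1000
  k=1: S(1,0) = 1.3570; S(1,1) = 0.8916
  k=2: S(2,0) = 1.6742; S(2,1) = 1.1000; S(2,2) = 0.7228
  k=3: S(3,0) = 2.0654; S(3,1) = 1.3570; S(3,2) = 0.8916; S(3,3) = 0.5859
Terminal payoffs V(N, i) = max(S_T - K, 0):
  V(3,0) = 0.855372; V(3,1) = 0.147046; V(3,2) = 0.000000; V(3,3) = 0.000000
Backward induction: V(k, i) = exp(-r*dt) * [p * V(k+1, i) + (1-p) * V(k+1, i+1)]; then take max(V_cont, immediate exercise) for American.
  V(2,0) = exp(-r*dt) * [p*0.855372 + (1-p)*0.147046] = 0.458099; exercise = 0.464158; V(2,0) = max -> 0.464158
  V(2,1) = exp(-r*dt) * [p*0.147046 + (1-p)*0.000000] = 0.064726; exercise = 0.000000; V(2,1) = max -> 0.064726
  V(2,2) = exp(-r*dt) * [p*0.000000 + (1-p)*0.000000] = 0.000000; exercise = 0.000000; V(2,2) = max -> 0.000000
  V(1,0) = exp(-r*dt) * [p*0.464158 + (1-p)*0.064726] = 0.240222; exercise = 0.147046; V(1,0) = max -> 0.240222
  V(1,1) = exp(-r*dt) * [p*0.064726 + (1-p)*0.000000] = 0.028491; exercise = 0.000000; V(1,1) = max -> 0.028491
  V(0,0) = exp(-r*dt) * [p*0.240222 + (1-p)*0.028491] = 0.121547; exercise = 0.000000; V(0,0) = max -> 0.121547


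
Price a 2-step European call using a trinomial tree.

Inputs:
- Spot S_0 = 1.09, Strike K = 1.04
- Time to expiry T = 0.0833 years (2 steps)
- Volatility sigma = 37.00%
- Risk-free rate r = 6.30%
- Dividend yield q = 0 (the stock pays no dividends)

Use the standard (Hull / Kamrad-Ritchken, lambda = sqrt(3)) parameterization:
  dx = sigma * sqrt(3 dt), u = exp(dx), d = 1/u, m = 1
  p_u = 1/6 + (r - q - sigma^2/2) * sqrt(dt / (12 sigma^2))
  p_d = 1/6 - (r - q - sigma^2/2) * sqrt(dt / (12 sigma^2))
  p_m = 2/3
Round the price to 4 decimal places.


dt = T/N = 0.041650; dx = sigma*sqrt(3*dt) = 0.130789
u = exp(dx) = 1.139727; d = 1/u = 0.877403
p_u = 0.165799, p_m = 0.666667, p_d = 0.167534
Discount per step: exp(-r*dt) = 0.997379
Stock lattice S(k, j) with j the centered position index:
  k=0: S(0,+0) = 1.0900
  k=1: S(1,-1) = 0.9564; S(1,+0) = 1.0900; S(1,+1) = 1.2423
  k=2: S(2,-2) = 0.8391; S(2,-1) = 0.9564; S(2,+0) = 1.0900; S(2,+1) = 1.2423; S(2,+2) = 1.4159
Terminal payoffs V(N, j) = max(S_T - K, 0):
  V(2,-2) = 0.000000; V(2,-1) = 0.000000; V(2,+0) = 0.050000; V(2,+1) = 0.202302; V(2,+2) = 0.375885
Backward induction: V(k, j) = exp(-r*dt) * [p_u * V(k+1, j+1) + p_m * V(k+1, j) + p_d * V(k+1, j-1)]
  V(1,-1) = exp(-r*dt) * [p_u*0.050000 + p_m*0.000000 + p_d*0.000000] = 0.008268
  V(1,+0) = exp(-r*dt) * [p_u*0.202302 + p_m*0.050000 + p_d*0.000000] = 0.066700
  V(1,+1) = exp(-r*dt) * [p_u*0.375885 + p_m*0.202302 + p_d*0.050000] = 0.205028
  V(0,+0) = exp(-r*dt) * [p_u*0.205028 + p_m*0.066700 + p_d*0.008268] = 0.079636

Answer: Price = V(0,0) = 0.0796


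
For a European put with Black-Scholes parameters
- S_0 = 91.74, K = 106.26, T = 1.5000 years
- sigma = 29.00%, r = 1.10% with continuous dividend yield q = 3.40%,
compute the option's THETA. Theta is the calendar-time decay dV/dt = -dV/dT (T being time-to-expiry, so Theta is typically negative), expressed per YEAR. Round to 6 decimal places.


d1 = -0.3332303636; d2 = -0.6884063763
phi(d1) = 0.3773961789; exp(-qT) = 0.9502786705; exp(-rT) = 0.9836353794
Theta = -S*exp(-qT)*phi(d1)*sigma/(2*sqrt(T)) + r*K*exp(-rT)*N(-d2) - q*S*exp(-qT)*N(-d1)
N(-d1) = 0.6305198001; N(-d2) = 0.7544015452; sqrt(T) = 1.2247448714
Term 1 = -91.7400 * 0.9502786705 * 0.3773961789 * 0.2900 / (2 * 1.2247448714) = -3.8951984486
Term 2 = 0.0110 * 106.2600 * 0.9836353794 * 0.7544015452 = 0.8673596348
Term 3 = -0.0340 * 91.7400 * 0.9502786705 * 0.6305198001 = -1.8689055918
Theta = -3.8951984486 + (0.8673596348) + (-1.8689055918) = -4.896744

Answer: Theta = -4.896744


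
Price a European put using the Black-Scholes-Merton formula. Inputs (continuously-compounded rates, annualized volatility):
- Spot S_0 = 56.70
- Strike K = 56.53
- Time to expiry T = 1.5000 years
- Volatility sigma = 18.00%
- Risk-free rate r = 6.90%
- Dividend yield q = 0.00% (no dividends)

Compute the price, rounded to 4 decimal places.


d1 = (ln(S/K) + (r - q + 0.5*sigma^2) * T) / (sigma * sqrt(T)) = 0.59333328
d2 = d1 - sigma * sqrt(T) = 0.37287920
exp(-rT) = 0.90167602; exp(-qT) = 1.00000000
P = K * exp(-rT) * N(-d2) - S_0 * exp(-qT) * N(-d1)
N(-d1) = 0.27647907; N(-d2) = 0.35461918
P = 56.5300 * 0.90167602 * 0.35461918 - 56.7000 * 1.00000000 * 0.27647907 = 2.3992

Answer: Price = 2.3992


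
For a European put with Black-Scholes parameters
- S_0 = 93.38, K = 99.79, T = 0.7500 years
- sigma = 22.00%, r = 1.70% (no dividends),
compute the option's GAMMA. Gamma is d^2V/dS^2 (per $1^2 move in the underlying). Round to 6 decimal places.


d1 = -0.1862783292; d2 = -0.3768039180
phi(d1) = 0.3920804067; exp(-qT) = 1.0000000000; exp(-rT) = 0.9873309369
Gamma = exp(-qT) * phi(d1) / (S * sigma * sqrt(T)) = 1.0000000000 * 0.3920804067 / (93.3800 * 0.2200 * 0.8660254038) = 0.022038

Answer: Gamma = 0.022038


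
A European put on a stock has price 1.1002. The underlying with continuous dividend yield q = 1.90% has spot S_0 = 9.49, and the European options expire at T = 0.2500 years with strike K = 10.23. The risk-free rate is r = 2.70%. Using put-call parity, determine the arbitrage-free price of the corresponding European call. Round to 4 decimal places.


Answer: Call price = 0.3840

Derivation:
Put-call parity: C - P = S_0 * exp(-qT) - K * exp(-rT).
S_0 * exp(-qT) = 9.4900 * 0.99526126 = 9.44502939
K * exp(-rT) = 10.2300 * 0.99327273 = 10.16118003
C = P + S*exp(-qT) - K*exp(-rT)
C = 1.1002 + 9.44502939 - 10.16118003 = 0.3840


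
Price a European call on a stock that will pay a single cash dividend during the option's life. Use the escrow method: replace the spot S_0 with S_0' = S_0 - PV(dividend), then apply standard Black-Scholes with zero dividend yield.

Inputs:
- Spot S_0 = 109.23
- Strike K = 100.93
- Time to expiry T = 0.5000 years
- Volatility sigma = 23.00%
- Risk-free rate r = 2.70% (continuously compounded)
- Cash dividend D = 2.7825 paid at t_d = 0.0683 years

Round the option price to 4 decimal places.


PV(D) = D * exp(-r * t_d) = 2.7825 * 0.99815760 = 2.77737352
S_0' = S_0 - PV(D) = 109.2300 - 2.77737352 = 106.45262648
d1 = (ln(S_0'/K) + (r + sigma^2/2)*T) / (sigma*sqrt(T)) = 0.49188719
d2 = d1 - sigma*sqrt(T) = 0.32925263
exp(-rT) = 0.98659072
N(d1) = 0.68860045; N(d2) = 0.62901763
C = S_0' * N(d1) - K * exp(-rT) * N(d2) = 106.45262648 * 0.68860045 - 100.9300 * 0.98659072 * 0.62901763 = 10.6679

Answer: Price = 10.6679


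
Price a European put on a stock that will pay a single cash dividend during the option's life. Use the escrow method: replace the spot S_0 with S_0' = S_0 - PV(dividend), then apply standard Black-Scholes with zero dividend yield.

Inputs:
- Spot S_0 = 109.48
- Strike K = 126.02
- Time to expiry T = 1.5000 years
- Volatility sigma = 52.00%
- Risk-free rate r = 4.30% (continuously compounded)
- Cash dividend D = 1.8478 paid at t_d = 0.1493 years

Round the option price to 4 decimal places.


Answer: Price = 33.7492

Derivation:
PV(D) = D * exp(-r * t_d) = 1.8478 * 0.99360066 = 1.83597531
S_0' = S_0 - PV(D) = 109.4800 - 1.83597531 = 107.64402469
d1 = (ln(S_0'/K) + (r + sigma^2/2)*T) / (sigma*sqrt(T)) = 0.17223225
d2 = d1 - sigma*sqrt(T) = -0.46463509
exp(-rT) = 0.93753611
N(-d1) = 0.43162747; N(-d2) = 0.67890360
P = K * exp(-rT) * N(-d2) - S_0' * N(-d1) = 126.0200 * 0.93753611 * 0.67890360 - 107.64402469 * 0.43162747 = 33.7492


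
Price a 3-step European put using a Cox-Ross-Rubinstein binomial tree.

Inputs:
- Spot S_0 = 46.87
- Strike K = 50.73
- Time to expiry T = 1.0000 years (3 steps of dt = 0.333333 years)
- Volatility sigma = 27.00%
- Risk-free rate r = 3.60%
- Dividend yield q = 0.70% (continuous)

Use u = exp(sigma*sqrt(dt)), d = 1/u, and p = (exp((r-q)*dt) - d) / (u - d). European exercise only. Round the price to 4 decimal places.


dt = T/N = 0.333333
u = exp(sigma*sqrt(dt)) = 1.168691; d = 1/u = 0.855658
p = (exp((r-q)*dt) - d) / (u - d) = 0.492138
Discount per step: exp(-r*dt) = 0.988072
Stock lattice S(k, i) with i counting down-moves:
  k=0: S(0,0) = 46.8700
  k=1: S(1,0) = 54.7766; S(1,1) = 40.1047
  k=2: S(2,0) = 64.0169; S(2,1) = 46.8700; S(2,2) = 34.3159
  k=3: S(3,0) = 74.8160; S(3,1) = 54.7766; S(3,2) = 40.1047; S(3,3) = 29.3627
Terminal payoffs V(N, i) = max(K - S_T, 0):
  V(3,0) = 0.000000; V(3,1) = 0.000000; V(3,2) = 10.625312; V(3,3) = 21.367331
Backward induction: V(k, i) = exp(-r*dt) * [p * V(k+1, i) + (1-p) * V(k+1, i+1)].
  V(2,0) = exp(-r*dt) * [p*0.000000 + (1-p)*0.000000] = 0.000000
  V(2,1) = exp(-r*dt) * [p*0.000000 + (1-p)*10.625312] = 5.331825
  V(2,2) = exp(-r*dt) * [p*10.625312 + (1-p)*21.367331] = 15.888960
  V(1,0) = exp(-r*dt) * [p*0.000000 + (1-p)*5.331825] = 2.675532
  V(1,1) = exp(-r*dt) * [p*5.331825 + (1-p)*15.888960] = 10.565839
  V(0,0) = exp(-r*dt) * [p*2.675532 + (1-p)*10.565839] = 6.603006

Answer: Price = V(0,0) = 6.6030


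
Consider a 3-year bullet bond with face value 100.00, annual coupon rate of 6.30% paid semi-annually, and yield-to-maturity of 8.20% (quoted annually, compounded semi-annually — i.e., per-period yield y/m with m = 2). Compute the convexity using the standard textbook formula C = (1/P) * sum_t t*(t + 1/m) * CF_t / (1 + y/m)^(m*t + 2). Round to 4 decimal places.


Coupon per period c = face * coupon_rate / m = 3.150000
Periods per year m = 2; per-period yield y/m = 0.041000
Number of cashflows N = 6
Cashflows (t years, CF_t, discount factor 1/(1+y/m)^(m*t), PV):
  t = 0.5000: CF_t = 3.150000, DF = 0.960615, PV = 3.025937
  t = 1.0000: CF_t = 3.150000, DF = 0.922781, PV = 2.906759
  t = 1.5000: CF_t = 3.150000, DF = 0.886437, PV = 2.792276
  t = 2.0000: CF_t = 3.150000, DF = 0.851524, PV = 2.682302
  t = 2.5000: CF_t = 3.150000, DF = 0.817987, PV = 2.576659
  t = 3.0000: CF_t = 103.150000, DF = 0.785770, PV = 81.052209
Price P = sum_t PV_t = 95.036142
Convexity numerator sum_t t*(t + 1/m) * CF_t / (1+y/m)^(m*t + 2):
  t = 0.5000: term = 1.396138
  t = 1.0000: term = 4.023453
  t = 1.5000: term = 7.729976
  t = 2.0000: term = 12.375883
  t = 2.5000: term = 17.832684
  t = 3.0000: term = 785.330917
Convexity = (1/P) * sum = 828.689051 / 95.036142 = 8.719725

Answer: Convexity = 8.7197


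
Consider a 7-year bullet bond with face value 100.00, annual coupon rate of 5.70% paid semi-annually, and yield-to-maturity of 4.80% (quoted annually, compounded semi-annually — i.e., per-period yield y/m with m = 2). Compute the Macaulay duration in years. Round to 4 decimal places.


Answer: Macaulay duration = 5.9032 years

Derivation:
Coupon per period c = face * coupon_rate / m = 2.850000
Periods per year m = 2; per-period yield y/m = 0.024000
Number of cashflows N = 14
Cashflows (t years, CF_t, discount factor 1/(1+y/m)^(m*t), PV):
  t = 0.5000: CF_t = 2.850000, DF = 0.976562, PV = 2.783203
  t = 1.0000: CF_t = 2.850000, DF = 0.953674, PV = 2.717972
  t = 1.5000: CF_t = 2.850000, DF = 0.931323, PV = 2.654269
  t = 2.0000: CF_t = 2.850000, DF = 0.909495, PV = 2.592060
  t = 2.5000: CF_t = 2.850000, DF = 0.888178, PV = 2.531308
  t = 3.0000: CF_t = 2.850000, DF = 0.867362, PV = 2.471981
  t = 3.5000: CF_t = 2.850000, DF = 0.847033, PV = 2.414044
  t = 4.0000: CF_t = 2.850000, DF = 0.827181, PV = 2.357465
  t = 4.5000: CF_t = 2.850000, DF = 0.807794, PV = 2.302212
  t = 5.0000: CF_t = 2.850000, DF = 0.788861, PV = 2.248254
  t = 5.5000: CF_t = 2.850000, DF = 0.770372, PV = 2.195560
  t = 6.0000: CF_t = 2.850000, DF = 0.752316, PV = 2.144102
  t = 6.5000: CF_t = 2.850000, DF = 0.734684, PV = 2.093849
  t = 7.0000: CF_t = 102.850000, DF = 0.717465, PV = 73.791256
Price P = sum_t PV_t = 105.297535
Macaulay numerator sum_t t * PV_t:
  t * PV_t at t = 0.5000: 1.391602
  t * PV_t at t = 1.0000: 2.717972
  t * PV_t at t = 1.5000: 3.981404
  t * PV_t at t = 2.0000: 5.184120
  t * PV_t at t = 2.5000: 6.328271
  t * PV_t at t = 3.0000: 7.415943
  t * PV_t at t = 3.5000: 8.449154
  t * PV_t at t = 4.0000: 9.429859
  t * PV_t at t = 4.5000: 10.359952
  t * PV_t at t = 5.0000: 11.241268
  t * PV_t at t = 5.5000: 12.075581
  t * PV_t at t = 6.0000: 12.864610
  t * PV_t at t = 6.5000: 13.610021
  t * PV_t at t = 7.0000: 516.538793
Macaulay duration D = (sum_t t * PV_t) / P = 621.588548 / 105.297535 = 5.903163


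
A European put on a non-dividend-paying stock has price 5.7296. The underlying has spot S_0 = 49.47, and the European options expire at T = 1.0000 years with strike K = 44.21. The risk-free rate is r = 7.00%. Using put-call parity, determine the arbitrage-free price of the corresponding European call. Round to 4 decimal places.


Put-call parity: C - P = S_0 * exp(-qT) - K * exp(-rT).
S_0 * exp(-qT) = 49.4700 * 1.00000000 = 49.47000000
K * exp(-rT) = 44.2100 * 0.93239382 = 41.22113078
C = P + S*exp(-qT) - K*exp(-rT)
C = 5.7296 + 49.47000000 - 41.22113078 = 13.9785

Answer: Call price = 13.9785


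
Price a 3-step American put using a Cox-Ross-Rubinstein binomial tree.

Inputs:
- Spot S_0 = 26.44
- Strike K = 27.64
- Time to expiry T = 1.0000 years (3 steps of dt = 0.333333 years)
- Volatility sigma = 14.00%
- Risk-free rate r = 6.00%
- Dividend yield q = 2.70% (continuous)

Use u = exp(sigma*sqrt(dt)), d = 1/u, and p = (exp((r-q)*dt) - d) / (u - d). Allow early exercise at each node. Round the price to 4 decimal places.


Answer: Price = V(0,0) = 1.7836

Derivation:
dt = T/N = 0.333333
u = exp(sigma*sqrt(dt)) = 1.084186; d = 1/u = 0.922351
p = (exp((r-q)*dt) - d) / (u - d) = 0.548150
Discount per step: exp(-r*dt) = 0.980199
Stock lattice S(k, i) with i counting down-moves:
  k=0: S(0,0) = 26.4400
  k=1: S(1,0) = 28.6659; S(1,1) = 24.3870
  k=2: S(2,0) = 31.0791; S(2,1) = 26.4400; S(2,2) = 22.4934
  k=3: S(3,0) = 33.6955; S(3,1) = 28.6659; S(3,2) = 24.3870; S(3,3) = 20.7468
Terminal payoffs V(N, i) = max(K - S_T, 0):
  V(3,0) = 0.000000; V(3,1) = 0.000000; V(3,2) = 3.253030; V(3,3) = 6.893223
Backward induction: V(k, i) = exp(-r*dt) * [p * V(k+1, i) + (1-p) * V(k+1, i+1)]; then take max(V_cont, immediate exercise) for American.
  V(2,0) = exp(-r*dt) * [p*0.000000 + (1-p)*0.000000] = 0.000000; exercise = 0.000000; V(2,0) = max -> 0.000000
  V(2,1) = exp(-r*dt) * [p*0.000000 + (1-p)*3.253030] = 1.440777; exercise = 1.200000; V(2,1) = max -> 1.440777
  V(2,2) = exp(-r*dt) * [p*3.253030 + (1-p)*6.893223] = 4.800868; exercise = 5.146645; V(2,2) = max -> 5.146645
  V(1,0) = exp(-r*dt) * [p*0.000000 + (1-p)*1.440777] = 0.638124; exercise = 0.000000; V(1,0) = max -> 0.638124
  V(1,1) = exp(-r*dt) * [p*1.440777 + (1-p)*5.146645] = 3.053588; exercise = 3.253030; V(1,1) = max -> 3.253030
  V(0,0) = exp(-r*dt) * [p*0.638124 + (1-p)*3.253030] = 1.783638; exercise = 1.200000; V(0,0) = max -> 1.783638


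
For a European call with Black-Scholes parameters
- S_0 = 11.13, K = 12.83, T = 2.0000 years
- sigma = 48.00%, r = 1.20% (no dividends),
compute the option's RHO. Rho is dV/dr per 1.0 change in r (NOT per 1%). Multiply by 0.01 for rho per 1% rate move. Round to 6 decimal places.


d1 = 0.1653716325; d2 = -0.5134508774
phi(d1) = 0.3935243149; exp(-qT) = 1.0000000000; exp(-rT) = 0.9762857098
N(d2) = 0.3038179821
Rho = K*T*exp(-rT)*N(d2) = 12.8300 * 2.0000 * 0.9762857098 * 0.3038179821 = 7.611094

Answer: Rho = 7.611094


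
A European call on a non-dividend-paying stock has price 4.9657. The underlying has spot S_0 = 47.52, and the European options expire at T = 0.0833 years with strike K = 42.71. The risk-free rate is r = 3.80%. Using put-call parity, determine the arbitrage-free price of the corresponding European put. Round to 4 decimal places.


Put-call parity: C - P = S_0 * exp(-qT) - K * exp(-rT).
S_0 * exp(-qT) = 47.5200 * 1.00000000 = 47.52000000
K * exp(-rT) = 42.7100 * 0.99683960 = 42.57501951
P = C - S*exp(-qT) + K*exp(-rT)
P = 4.9657 - 47.52000000 + 42.57501951 = 0.0207

Answer: Put price = 0.0207


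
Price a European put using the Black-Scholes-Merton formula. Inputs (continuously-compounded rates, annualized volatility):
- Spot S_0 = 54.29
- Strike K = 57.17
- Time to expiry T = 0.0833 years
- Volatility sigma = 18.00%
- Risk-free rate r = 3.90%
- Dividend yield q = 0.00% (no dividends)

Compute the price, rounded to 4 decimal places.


Answer: Price = 2.9679

Derivation:
d1 = (ln(S/K) + (r - q + 0.5*sigma^2) * T) / (sigma * sqrt(T)) = -0.90644951
d2 = d1 - sigma * sqrt(T) = -0.95840065
exp(-rT) = 0.99675657; exp(-qT) = 1.00000000
P = K * exp(-rT) * N(-d2) - S_0 * exp(-qT) * N(-d1)
N(-d1) = 0.81765101; N(-d2) = 0.83106961
P = 57.1700 * 0.99675657 * 0.83106961 - 54.2900 * 1.00000000 * 0.81765101 = 2.9679


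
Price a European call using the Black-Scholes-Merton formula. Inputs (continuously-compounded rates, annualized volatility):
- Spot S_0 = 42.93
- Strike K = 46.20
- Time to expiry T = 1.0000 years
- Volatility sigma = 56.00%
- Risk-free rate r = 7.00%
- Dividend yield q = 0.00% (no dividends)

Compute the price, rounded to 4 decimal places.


d1 = (ln(S/K) + (r - q + 0.5*sigma^2) * T) / (sigma * sqrt(T)) = 0.27391265
d2 = d1 - sigma * sqrt(T) = -0.28608735
exp(-rT) = 0.93239382; exp(-qT) = 1.00000000
C = S_0 * exp(-qT) * N(d1) - K * exp(-rT) * N(d2)
N(d1) = 0.60792413; N(d2) = 0.38740561
C = 42.9300 * 1.00000000 * 0.60792413 - 46.2000 * 0.93239382 * 0.38740561 = 9.4101

Answer: Price = 9.4101


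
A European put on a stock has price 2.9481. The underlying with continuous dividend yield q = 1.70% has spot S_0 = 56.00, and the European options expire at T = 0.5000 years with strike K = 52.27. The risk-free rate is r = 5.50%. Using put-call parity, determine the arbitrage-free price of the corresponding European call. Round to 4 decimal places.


Put-call parity: C - P = S_0 * exp(-qT) - K * exp(-rT).
S_0 * exp(-qT) = 56.0000 * 0.99153602 = 55.52601728
K * exp(-rT) = 52.2700 * 0.97287468 = 50.85215966
C = P + S*exp(-qT) - K*exp(-rT)
C = 2.9481 + 55.52601728 - 50.85215966 = 7.6220

Answer: Call price = 7.6220


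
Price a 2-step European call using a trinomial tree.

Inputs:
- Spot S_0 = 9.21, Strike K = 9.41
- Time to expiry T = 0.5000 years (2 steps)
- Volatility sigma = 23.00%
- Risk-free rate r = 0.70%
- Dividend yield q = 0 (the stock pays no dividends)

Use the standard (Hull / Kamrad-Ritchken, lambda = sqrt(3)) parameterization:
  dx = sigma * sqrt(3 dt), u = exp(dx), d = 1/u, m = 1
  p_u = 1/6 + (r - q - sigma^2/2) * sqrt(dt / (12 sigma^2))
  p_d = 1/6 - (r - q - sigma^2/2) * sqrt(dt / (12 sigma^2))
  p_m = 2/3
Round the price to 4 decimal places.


dt = T/N = 0.250000; dx = sigma*sqrt(3*dt) = 0.199186
u = exp(dx) = 1.220409; d = 1/u = 0.819398
p_u = 0.154461, p_m = 0.666667, p_d = 0.178873
Discount per step: exp(-r*dt) = 0.998252
Stock lattice S(k, j) with j the centered position index:
  k=0: S(0,+0) = 9.2100
  k=1: S(1,-1) = 7.5467; S(1,+0) = 9.2100; S(1,+1) = 11.2400
  k=2: S(2,-2) = 6.1837; S(2,-1) = 7.5467; S(2,+0) = 9.2100; S(2,+1) = 11.2400; S(2,+2) = 13.7174
Terminal payoffs V(N, j) = max(S_T - K, 0):
  V(2,-2) = 0.000000; V(2,-1) = 0.000000; V(2,+0) = 0.000000; V(2,+1) = 1.829965; V(2,+2) = 4.307351
Backward induction: V(k, j) = exp(-r*dt) * [p_u * V(k+1, j+1) + p_m * V(k+1, j) + p_d * V(k+1, j-1)]
  V(1,-1) = exp(-r*dt) * [p_u*0.000000 + p_m*0.000000 + p_d*0.000000] = 0.000000
  V(1,+0) = exp(-r*dt) * [p_u*1.829965 + p_m*0.000000 + p_d*0.000000] = 0.282163
  V(1,+1) = exp(-r*dt) * [p_u*4.307351 + p_m*1.829965 + p_d*0.000000] = 1.881997
  V(0,+0) = exp(-r*dt) * [p_u*1.881997 + p_m*0.282163 + p_d*0.000000] = 0.477966

Answer: Price = V(0,0) = 0.4780


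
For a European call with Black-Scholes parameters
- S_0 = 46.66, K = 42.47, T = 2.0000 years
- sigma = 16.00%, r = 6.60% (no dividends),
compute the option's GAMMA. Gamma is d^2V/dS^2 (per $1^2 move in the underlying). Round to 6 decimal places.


Answer: Gamma = 0.020355

Derivation:
d1 = 1.1123201658; d2 = 0.8860459958
phi(d1) = 0.2149034097; exp(-qT) = 1.0000000000; exp(-rT) = 0.8763409951
Gamma = exp(-qT) * phi(d1) / (S * sigma * sqrt(T)) = 1.0000000000 * 0.2149034097 / (46.6600 * 0.1600 * 1.4142135624) = 0.020355


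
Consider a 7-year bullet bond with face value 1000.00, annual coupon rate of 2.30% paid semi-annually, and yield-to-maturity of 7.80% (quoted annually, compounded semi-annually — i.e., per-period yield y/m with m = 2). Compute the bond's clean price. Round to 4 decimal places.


Answer: Price = 707.5870

Derivation:
Coupon per period c = face * coupon_rate / m = 11.500000
Periods per year m = 2; per-period yield y/m = 0.039000
Number of cashflows N = 14
Cashflows (t years, CF_t, discount factor 1/(1+y/m)^(m*t), PV):
  t = 0.5000: CF_t = 11.500000, DF = 0.962464, PV = 11.068335
  t = 1.0000: CF_t = 11.500000, DF = 0.926337, PV = 10.652873
  t = 1.5000: CF_t = 11.500000, DF = 0.891566, PV = 10.253006
  t = 2.0000: CF_t = 11.500000, DF = 0.858100, PV = 9.868148
  t = 2.5000: CF_t = 11.500000, DF = 0.825890, PV = 9.497736
  t = 3.0000: CF_t = 11.500000, DF = 0.794889, PV = 9.141228
  t = 3.5000: CF_t = 11.500000, DF = 0.765052, PV = 8.798102
  t = 4.0000: CF_t = 11.500000, DF = 0.736335, PV = 8.467856
  t = 4.5000: CF_t = 11.500000, DF = 0.708696, PV = 8.150006
  t = 5.0000: CF_t = 11.500000, DF = 0.682094, PV = 7.844086
  t = 5.5000: CF_t = 11.500000, DF = 0.656491, PV = 7.549650
  t = 6.0000: CF_t = 11.500000, DF = 0.631849, PV = 7.266266
  t = 6.5000: CF_t = 11.500000, DF = 0.608132, PV = 6.993518
  t = 7.0000: CF_t = 1011.500000, DF = 0.585305, PV = 592.036144
Price P = sum_t PV_t = 707.586954


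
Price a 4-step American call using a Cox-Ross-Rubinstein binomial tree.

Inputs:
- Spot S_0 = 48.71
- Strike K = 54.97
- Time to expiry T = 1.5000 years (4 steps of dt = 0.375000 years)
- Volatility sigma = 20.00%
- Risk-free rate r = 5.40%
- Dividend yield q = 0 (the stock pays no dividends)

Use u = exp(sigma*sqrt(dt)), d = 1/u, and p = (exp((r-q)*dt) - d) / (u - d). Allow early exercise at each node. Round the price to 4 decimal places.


dt = T/N = 0.375000
u = exp(sigma*sqrt(dt)) = 1.130290; d = 1/u = 0.884728
p = (exp((r-q)*dt) - d) / (u - d) = 0.552724
Discount per step: exp(-r*dt) = 0.979954
Stock lattice S(k, i) with i counting down-moves:
  k=0: S(0,0) = 48.7100
  k=1: S(1,0) = 55.0564; S(1,1) = 43.0951
  k=2: S(2,0) = 62.2298; S(2,1) = 48.7100; S(2,2) = 38.1275
  k=3: S(3,0) = 70.3377; S(3,1) = 55.0564; S(3,2) = 43.0951; S(3,3) = 33.7325
  k=4: S(4,0) = 79.5020; S(4,1) = 62.2298; S(4,2) = 48.7100; S(4,3) = 38.1275; S(4,4) = 29.8441
Terminal payoffs V(N, i) = max(S_T - K, 0):
  V(4,0) = 24.532009; V(4,1) = 7.259759; V(4,2) = 0.000000; V(4,3) = 0.000000; V(4,4) = 0.000000
Backward induction: V(k, i) = exp(-r*dt) * [p * V(k+1, i) + (1-p) * V(k+1, i+1)]; then take max(V_cont, immediate exercise) for American.
  V(3,0) = exp(-r*dt) * [p*24.532009 + (1-p)*7.259759] = 16.469639; exercise = 15.367692; V(3,0) = max -> 16.469639
  V(3,1) = exp(-r*dt) * [p*7.259759 + (1-p)*0.000000] = 3.932205; exercise = 0.086440; V(3,1) = max -> 3.932205
  V(3,2) = exp(-r*dt) * [p*0.000000 + (1-p)*0.000000] = 0.000000; exercise = 0.000000; V(3,2) = max -> 0.000000
  V(3,3) = exp(-r*dt) * [p*0.000000 + (1-p)*0.000000] = 0.000000; exercise = 0.000000; V(3,3) = max -> 0.000000
  V(2,0) = exp(-r*dt) * [p*16.469639 + (1-p)*3.932205] = 10.644206; exercise = 7.259759; V(2,0) = max -> 10.644206
  V(2,1) = exp(-r*dt) * [p*3.932205 + (1-p)*0.000000] = 2.129856; exercise = 0.000000; V(2,1) = max -> 2.129856
  V(2,2) = exp(-r*dt) * [p*0.000000 + (1-p)*0.000000] = 0.000000; exercise = 0.000000; V(2,2) = max -> 0.000000
  V(1,0) = exp(-r*dt) * [p*10.644206 + (1-p)*2.129856] = 6.698907; exercise = 0.086440; V(1,0) = max -> 6.698907
  V(1,1) = exp(-r*dt) * [p*2.129856 + (1-p)*0.000000] = 1.153624; exercise = 0.000000; V(1,1) = max -> 1.153624
  V(0,0) = exp(-r*dt) * [p*6.698907 + (1-p)*1.153624] = 4.134068; exercise = 0.000000; V(0,0) = max -> 4.134068

Answer: Price = V(0,0) = 4.1341


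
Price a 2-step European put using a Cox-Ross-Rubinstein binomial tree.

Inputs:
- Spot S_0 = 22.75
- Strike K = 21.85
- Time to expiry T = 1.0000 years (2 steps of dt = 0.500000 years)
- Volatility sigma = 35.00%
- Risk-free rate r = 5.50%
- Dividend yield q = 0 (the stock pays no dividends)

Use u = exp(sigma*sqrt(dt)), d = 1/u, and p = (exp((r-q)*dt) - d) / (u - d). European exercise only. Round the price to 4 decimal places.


Answer: Price = V(0,0) = 1.9328

Derivation:
dt = T/N = 0.500000
u = exp(sigma*sqrt(dt)) = 1.280803; d = 1/u = 0.780760
p = (exp((r-q)*dt) - d) / (u - d) = 0.494200
Discount per step: exp(-r*dt) = 0.972875
Stock lattice S(k, i) with i counting down-moves:
  k=0: S(0,0) = 22.7500
  k=1: S(1,0) = 29.1383; S(1,1) = 17.7623
  k=2: S(2,0) = 37.3204; S(2,1) = 22.7500; S(2,2) = 13.8681
Terminal payoffs V(N, i) = max(K - S_T, 0):
  V(2,0) = 0.000000; V(2,1) = 0.000000; V(2,2) = 7.981912
Backward induction: V(k, i) = exp(-r*dt) * [p * V(k+1, i) + (1-p) * V(k+1, i+1)].
  V(1,0) = exp(-r*dt) * [p*0.000000 + (1-p)*0.000000] = 0.000000
  V(1,1) = exp(-r*dt) * [p*0.000000 + (1-p)*7.981912] = 3.927736
  V(0,0) = exp(-r*dt) * [p*0.000000 + (1-p)*3.927736] = 1.932758
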